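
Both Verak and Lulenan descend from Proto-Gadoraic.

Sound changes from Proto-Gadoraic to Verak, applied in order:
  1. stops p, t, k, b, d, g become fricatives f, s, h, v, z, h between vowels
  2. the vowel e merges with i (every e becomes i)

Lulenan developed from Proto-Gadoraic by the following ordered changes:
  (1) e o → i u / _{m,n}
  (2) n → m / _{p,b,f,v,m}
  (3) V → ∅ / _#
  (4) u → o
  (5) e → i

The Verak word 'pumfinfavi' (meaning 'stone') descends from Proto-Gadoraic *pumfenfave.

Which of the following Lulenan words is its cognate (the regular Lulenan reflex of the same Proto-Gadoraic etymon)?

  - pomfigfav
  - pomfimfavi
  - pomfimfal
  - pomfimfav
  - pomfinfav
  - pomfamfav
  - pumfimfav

pomfimfav

Lulenan: *pumfenfave > pumfinfave > pumfimfave > pumfimfav > pomfimfav  (by pre-nasal raising, nasal place assimilation, apocope, vowel merger)
Only 'pomfimfav' matches the regular Lulenan development of *pumfenfave.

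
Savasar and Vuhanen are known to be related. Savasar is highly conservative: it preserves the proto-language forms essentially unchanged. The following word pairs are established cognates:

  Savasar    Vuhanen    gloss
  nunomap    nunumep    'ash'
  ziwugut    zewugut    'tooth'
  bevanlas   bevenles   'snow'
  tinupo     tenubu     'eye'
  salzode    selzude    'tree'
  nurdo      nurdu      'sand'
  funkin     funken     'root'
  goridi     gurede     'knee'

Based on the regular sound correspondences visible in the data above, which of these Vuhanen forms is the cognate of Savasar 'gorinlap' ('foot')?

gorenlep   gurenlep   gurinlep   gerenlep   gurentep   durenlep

goridi ~ gurede — Savasar o corresponds to Vuhanen u after a consonant, before r.
tinupo ~ tenubu, funkin ~ funken — Savasar i corresponds to Vuhanen e after a consonant, before a nasal.
nunomap ~ nunumep — Savasar a corresponds to Vuhanen e after a consonant, before a labial obstruent.
Applying these to Savasar 'gorinlap':
  gorinlap → gurinlap   (o→u after a consonant, before r)
  gurinlap → gurenlap   (i→e after a consonant, before a nasal)
  gurenlap → gurenlep   (a→e after a consonant, before a labial obstruent)
So the Vuhanen cognate is 'gurenlep'.

gurenlep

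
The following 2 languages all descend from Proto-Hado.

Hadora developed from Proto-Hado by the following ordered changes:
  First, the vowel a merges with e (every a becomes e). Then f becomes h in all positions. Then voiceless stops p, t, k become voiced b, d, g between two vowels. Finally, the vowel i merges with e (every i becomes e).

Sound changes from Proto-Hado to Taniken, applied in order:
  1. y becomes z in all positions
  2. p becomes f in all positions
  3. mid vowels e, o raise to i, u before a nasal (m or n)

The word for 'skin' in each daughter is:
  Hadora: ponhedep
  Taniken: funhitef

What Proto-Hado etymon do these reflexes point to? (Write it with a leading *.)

Position 5: Hadora has e, Taniken has i. Taking the neighbouring segments as reconstructed: Hadora e could go back to *a or *e or *i; Taniken i can only go back to *i — the one source consistent with every daughter is *i.
Position 1: Hadora has p, Taniken has f. Hadora preserves p here (none of its changes turn any other segment into p), so the proto-segment is *p.
Position 8: Hadora has p, Taniken has f. Hadora preserves p here (none of its changes turn any other segment into p), so the proto-segment is *p.
Verify the candidate proto-form against each daughter:
Hadora: *ponhitep
  ponhitep (rule 1 does not apply)
  ponhitep (rule 2 does not apply)
  ponhitep → ponhidep   [intervocalic voicing]
  ponhidep → ponhedep   [vowel merger]
  giving Hadora ponhedep.
Taniken: *ponhitep
  ponhitep (rule 1 does not apply)
  ponhitep → fonhitef   [unconditioned shift]
  fonhitef → funhitef   [pre-nasal raising]
  giving Taniken funhitef.
Only *ponhitep yields all of Hadora ponhedep, Taniken funhitef.

*ponhitep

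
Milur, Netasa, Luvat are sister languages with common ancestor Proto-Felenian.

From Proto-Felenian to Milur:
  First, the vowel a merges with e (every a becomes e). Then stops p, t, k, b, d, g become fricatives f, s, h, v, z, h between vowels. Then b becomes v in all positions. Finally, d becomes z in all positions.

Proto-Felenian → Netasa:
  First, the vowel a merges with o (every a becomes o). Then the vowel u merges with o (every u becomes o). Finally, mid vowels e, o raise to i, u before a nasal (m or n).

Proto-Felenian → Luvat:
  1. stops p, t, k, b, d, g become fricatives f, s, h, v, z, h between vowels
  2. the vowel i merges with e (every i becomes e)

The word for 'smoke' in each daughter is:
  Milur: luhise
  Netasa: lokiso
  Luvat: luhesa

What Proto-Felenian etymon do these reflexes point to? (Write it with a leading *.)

*lukisa

Position 4: Milur has i, Netasa has i, Luvat has e. Milur preserves i here (none of its changes turn any other segment into i), so the proto-segment is *i.
Position 2: Milur has u, Netasa has o, Luvat has u. Milur preserves u here (none of its changes turn any other segment into u), so the proto-segment is *u.
Continuing position by position gives *lukisa; check it forward:
Milur: *lukisa > lukise > luhise  (by vowel merger, intervocalic lenition)
Netasa: *lukisa > lukiso > lokiso  (by vowel merger, vowel merger)
Luvat: *lukisa > luhisa > luhesa  (by intervocalic lenition, vowel merger)
*lukisa is the unique common source.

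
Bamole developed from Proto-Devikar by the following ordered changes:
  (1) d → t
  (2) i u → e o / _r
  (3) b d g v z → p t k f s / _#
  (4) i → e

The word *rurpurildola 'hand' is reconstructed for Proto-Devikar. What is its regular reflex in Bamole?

Bamole: *rurpurildola > rurpuriltola > rorporiltola > rorporeltola  (by unconditioned shift, pre-rhotic lowering, vowel merger)

rorporeltola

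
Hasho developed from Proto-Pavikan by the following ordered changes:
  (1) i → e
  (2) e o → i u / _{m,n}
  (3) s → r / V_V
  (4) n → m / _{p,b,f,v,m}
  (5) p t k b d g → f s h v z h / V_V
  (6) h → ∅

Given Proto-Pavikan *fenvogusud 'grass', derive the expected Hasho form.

fimvourud

Hasho: start from *fenvogusud.
  rule 1: no change — fenvogusud
  rule 2 (pre-nasal raising): fenvogusud → finvogusud
  rule 3 (rhotacism): finvogusud → finvogurud
  rule 4 (nasal place assimilation): finvogurud → fimvogurud
  rule 5 (intervocalic lenition): fimvogurud → fimvohurud
  rule 6 (h-loss): fimvohurud → fimvourud
  ⇒ Hasho fimvourud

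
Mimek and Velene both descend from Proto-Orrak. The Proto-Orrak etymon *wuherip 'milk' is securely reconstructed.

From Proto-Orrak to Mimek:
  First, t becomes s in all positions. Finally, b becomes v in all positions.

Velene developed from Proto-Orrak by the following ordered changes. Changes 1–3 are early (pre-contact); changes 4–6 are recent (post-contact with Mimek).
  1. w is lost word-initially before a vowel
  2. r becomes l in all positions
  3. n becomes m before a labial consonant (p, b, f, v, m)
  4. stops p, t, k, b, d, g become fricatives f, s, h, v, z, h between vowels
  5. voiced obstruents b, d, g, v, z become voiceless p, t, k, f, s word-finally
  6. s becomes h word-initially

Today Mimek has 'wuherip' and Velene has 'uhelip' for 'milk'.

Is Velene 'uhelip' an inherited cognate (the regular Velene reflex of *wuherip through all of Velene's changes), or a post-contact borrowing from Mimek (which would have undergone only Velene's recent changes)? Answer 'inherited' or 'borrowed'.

inherited

If inherited, *wuherip would pass through all of Velene's changes:
Velene: *wuherip
  wuherip → uherip   [glide loss]
  uherip → uhelip   [unconditioned shift]
  uhelip (rule 3 does not apply)
  uhelip (rule 4 does not apply)
  uhelip (rule 5 does not apply)
  uhelip (rule 6 does not apply)
  giving Velene uhelip.
If borrowed from Mimek 'wuherip' after the early changes, it would undergo only the recent ones:
  rule 4 (intervocalic lenition): no change (wuherip)
  rule 5 (final devoicing): no change (wuherip)
  rule 6 (debuccalisation): no change (wuherip)
  ⇒ as a loan: wuherip
Velene 'uhelip' matches the inherited outcome exactly, so it is an inherited cognate, not a loan.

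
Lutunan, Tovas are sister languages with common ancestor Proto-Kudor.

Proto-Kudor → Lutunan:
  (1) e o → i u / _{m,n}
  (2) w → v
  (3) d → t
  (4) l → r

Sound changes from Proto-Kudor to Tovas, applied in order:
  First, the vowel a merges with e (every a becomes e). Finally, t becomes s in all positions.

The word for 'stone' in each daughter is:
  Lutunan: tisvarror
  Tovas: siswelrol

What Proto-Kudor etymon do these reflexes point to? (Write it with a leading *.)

Position 9: Lutunan has r, Tovas has l. Tovas preserves l here (none of its changes turn any other segment into l), so the proto-segment is *l.
Position 6: Lutunan has r, Tovas has l. Tovas preserves l here (none of its changes turn any other segment into l), so the proto-segment is *l.
Verify the candidate proto-form against each daughter:
Lutunan: *tiswalrol > tisvalrol > tisvarror  (by unconditioned shift, unconditioned shift)
Tovas: start from *tiswalrol.
  rule 1 (vowel merger): tiswalrol → tiswelrol
  rule 2 (unconditioned shift): tiswelrol → siswelrol
  ⇒ Tovas siswelrol
Only *tiswalrol yields all of Lutunan tisvarror, Tovas siswelrol.

*tiswalrol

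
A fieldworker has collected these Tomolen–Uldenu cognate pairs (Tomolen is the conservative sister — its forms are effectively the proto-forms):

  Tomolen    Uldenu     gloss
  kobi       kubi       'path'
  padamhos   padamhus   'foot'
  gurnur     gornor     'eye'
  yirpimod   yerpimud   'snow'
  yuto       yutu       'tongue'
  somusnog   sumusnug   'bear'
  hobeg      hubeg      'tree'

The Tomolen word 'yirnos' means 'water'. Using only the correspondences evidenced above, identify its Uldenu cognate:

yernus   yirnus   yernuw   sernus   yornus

yernus

yirpimod ~ yerpimud — Tomolen i corresponds to Uldenu e after a consonant, before r.
padamhos ~ padamhus, yirpimod ~ yerpimud — Tomolen o corresponds to Uldenu u after a consonant, before a consonant other than r, m, n, p, b, f, v.
Applying these to Tomolen 'yirnos':
  yirnos → yernos   (i→e after a consonant, before r)
  yernos → yernus   (o→u after a consonant, before a consonant other than r, m, n, p, b, f, v)
So the Uldenu cognate is 'yernus'.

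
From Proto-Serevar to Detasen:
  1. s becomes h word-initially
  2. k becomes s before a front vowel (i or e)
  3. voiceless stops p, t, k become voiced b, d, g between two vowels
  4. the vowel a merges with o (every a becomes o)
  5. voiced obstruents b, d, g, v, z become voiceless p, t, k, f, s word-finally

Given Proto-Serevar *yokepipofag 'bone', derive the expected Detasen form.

Detasen: *yokepipofag > yosepipofag > yosebibofag > yosebibofog > yosebibofok  (by palatalisation, intervocalic voicing, vowel merger, final devoicing)

yosebibofok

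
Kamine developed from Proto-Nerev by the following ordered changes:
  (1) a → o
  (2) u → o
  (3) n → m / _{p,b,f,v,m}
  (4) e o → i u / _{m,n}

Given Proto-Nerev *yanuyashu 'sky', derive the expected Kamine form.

yunoyosho

Kamine: start from *yanuyashu.
  rule 1 (vowel merger): yanuyashu → yonuyoshu
  rule 2 (vowel merger): yonuyoshu → yonoyosho
  rule 3: no change — yonoyosho
  rule 4 (pre-nasal raising): yonoyosho → yunoyosho
  ⇒ Kamine yunoyosho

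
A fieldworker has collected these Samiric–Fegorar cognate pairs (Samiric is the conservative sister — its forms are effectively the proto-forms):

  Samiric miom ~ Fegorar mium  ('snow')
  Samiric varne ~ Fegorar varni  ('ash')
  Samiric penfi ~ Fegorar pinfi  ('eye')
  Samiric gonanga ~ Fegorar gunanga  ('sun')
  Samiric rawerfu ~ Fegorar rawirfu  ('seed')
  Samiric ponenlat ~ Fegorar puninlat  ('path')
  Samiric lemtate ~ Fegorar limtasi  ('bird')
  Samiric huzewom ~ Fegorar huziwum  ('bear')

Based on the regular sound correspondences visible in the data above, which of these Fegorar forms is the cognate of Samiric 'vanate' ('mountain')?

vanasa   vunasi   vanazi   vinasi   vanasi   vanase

lemtate ~ limtasi — Samiric t corresponds to Fegorar s between vowels (before a front vowel).
varne ~ varni, lemtate ~ limtasi — Samiric e corresponds to Fegorar i word-finally.
Applying these to Samiric 'vanate':
  vanate → vanase   (t→s between vowels (before a front vowel))
  vanase → vanasi   (e→i word-finally)
So the Fegorar cognate is 'vanasi'.

vanasi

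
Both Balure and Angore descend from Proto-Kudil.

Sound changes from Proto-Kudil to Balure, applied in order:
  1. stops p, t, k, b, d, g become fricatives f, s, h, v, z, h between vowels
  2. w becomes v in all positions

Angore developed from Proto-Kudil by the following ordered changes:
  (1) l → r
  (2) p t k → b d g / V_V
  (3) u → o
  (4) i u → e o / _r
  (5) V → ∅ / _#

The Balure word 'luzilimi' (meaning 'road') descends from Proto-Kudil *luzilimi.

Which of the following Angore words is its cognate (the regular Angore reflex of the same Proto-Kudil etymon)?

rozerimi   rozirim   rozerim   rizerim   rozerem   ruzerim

Angore: start from *luzilimi.
  rule 1 (unconditioned shift): luzilimi → ruzirimi
  rule 2: no change — ruzirimi
  rule 3 (vowel merger): ruzirimi → rozirimi
  rule 4 (pre-rhotic lowering): rozirimi → rozerimi
  rule 5 (apocope): rozerimi → rozerim
  ⇒ Angore rozerim
The other candidates each miss or misapply at least one Angore change.

rozerim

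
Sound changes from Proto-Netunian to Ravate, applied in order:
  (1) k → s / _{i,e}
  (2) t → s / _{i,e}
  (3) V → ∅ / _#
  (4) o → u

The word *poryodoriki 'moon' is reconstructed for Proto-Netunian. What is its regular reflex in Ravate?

Ravate: start from *poryodoriki.
  rule 1 (palatalisation): poryodoriki → poryodorisi
  rule 2: no change — poryodorisi
  rule 3 (apocope): poryodorisi → poryodoris
  rule 4 (vowel merger): poryodoris → puryuduris
  ⇒ Ravate puryuduris

puryuduris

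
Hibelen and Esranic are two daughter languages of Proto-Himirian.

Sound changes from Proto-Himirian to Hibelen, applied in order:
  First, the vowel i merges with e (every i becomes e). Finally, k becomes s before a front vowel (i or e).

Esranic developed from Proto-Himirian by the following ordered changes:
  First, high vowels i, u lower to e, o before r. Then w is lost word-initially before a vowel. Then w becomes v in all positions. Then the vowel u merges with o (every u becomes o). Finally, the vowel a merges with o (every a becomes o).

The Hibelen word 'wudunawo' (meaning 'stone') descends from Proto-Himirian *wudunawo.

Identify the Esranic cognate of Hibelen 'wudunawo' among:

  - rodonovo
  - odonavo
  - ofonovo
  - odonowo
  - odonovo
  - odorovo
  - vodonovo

odonovo

Esranic: *wudunawo
  wudunawo (rule 1 does not apply)
  wudunawo → udunawo   [glide loss]
  udunawo → udunavo   [unconditioned shift]
  udunavo → odonavo   [vowel merger]
  odonavo → odonovo   [vowel merger]
  giving Esranic odonovo.
Among the options, 'odonovo' alone shows every Esranic change applied in order.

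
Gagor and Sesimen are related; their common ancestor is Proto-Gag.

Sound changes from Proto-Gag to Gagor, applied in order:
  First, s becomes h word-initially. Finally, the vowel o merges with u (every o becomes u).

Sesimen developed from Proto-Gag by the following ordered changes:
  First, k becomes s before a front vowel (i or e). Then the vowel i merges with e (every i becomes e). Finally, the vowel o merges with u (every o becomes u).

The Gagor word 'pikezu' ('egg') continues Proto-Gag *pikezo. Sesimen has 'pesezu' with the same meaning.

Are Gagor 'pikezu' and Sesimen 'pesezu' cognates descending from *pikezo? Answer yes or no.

yes

Derive the expected Sesimen reflex of *pikezo:
Sesimen: *pikezo
  pikezo → pisezo   [palatalisation]
  pisezo → pesezo   [vowel merger]
  pesezo → pesezu   [vowel merger]
  giving Sesimen pesezu.
Sesimen 'pesezu' matches the regular reflex exactly, so the pair is cognate.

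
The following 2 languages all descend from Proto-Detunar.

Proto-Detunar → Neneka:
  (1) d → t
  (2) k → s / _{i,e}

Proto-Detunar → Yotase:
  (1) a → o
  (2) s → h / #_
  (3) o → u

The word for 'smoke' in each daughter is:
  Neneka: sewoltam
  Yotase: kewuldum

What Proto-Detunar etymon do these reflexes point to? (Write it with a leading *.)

Position 4: Neneka has o, Yotase has u. Neneka preserves o here (none of its changes turn any other segment into o), so the proto-segment is *o.
Position 1: Neneka has s, Yotase has k. Yotase preserves k here (none of its changes turn any other segment into k), so the proto-segment is *k.
Position 6: Neneka has t, Yotase has d. Yotase preserves d here (none of its changes turn any other segment into d), so the proto-segment is *d.
Verify the candidate proto-form against each daughter:
Neneka: start from *kewoldam.
  rule 1 (unconditioned shift): kewoldam → kewoltam
  rule 2 (palatalisation): kewoltam → sewoltam
  ⇒ Neneka sewoltam
Yotase: *kewoldam
  kewoldam → kewoldom   [vowel merger]
  kewoldom (rule 2 does not apply)
  kewoldom → kewuldum   [vowel merger]
  giving Yotase kewuldum.
*kewoldam is the unique common source.

*kewoldam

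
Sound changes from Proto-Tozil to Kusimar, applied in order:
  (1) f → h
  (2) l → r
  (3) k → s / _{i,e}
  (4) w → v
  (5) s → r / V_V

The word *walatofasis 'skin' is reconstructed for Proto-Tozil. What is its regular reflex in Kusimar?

varatoharis

Kusimar: start from *walatofasis.
  rule 1 (unconditioned shift): walatofasis → walatohasis
  rule 2 (unconditioned shift): walatohasis → waratohasis
  rule 3: no change — waratohasis
  rule 4 (unconditioned shift): waratohasis → varatohasis
  rule 5 (rhotacism): varatohasis → varatoharis
  ⇒ Kusimar varatoharis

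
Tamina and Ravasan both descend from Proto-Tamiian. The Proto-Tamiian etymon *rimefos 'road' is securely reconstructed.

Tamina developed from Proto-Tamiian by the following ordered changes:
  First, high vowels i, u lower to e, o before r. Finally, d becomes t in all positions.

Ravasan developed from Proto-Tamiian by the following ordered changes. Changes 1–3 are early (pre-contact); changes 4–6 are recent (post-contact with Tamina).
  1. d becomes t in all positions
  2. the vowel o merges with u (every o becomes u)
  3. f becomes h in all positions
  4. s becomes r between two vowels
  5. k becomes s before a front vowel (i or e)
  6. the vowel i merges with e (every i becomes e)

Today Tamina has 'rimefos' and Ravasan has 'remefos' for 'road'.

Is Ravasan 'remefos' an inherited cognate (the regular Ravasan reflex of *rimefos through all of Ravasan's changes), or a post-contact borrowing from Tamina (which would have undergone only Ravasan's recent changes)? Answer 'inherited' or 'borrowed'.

borrowed

If inherited, *rimefos would pass through all of Ravasan's changes:
Ravasan: *rimefos > rimefus > rimehus > remehus  (by vowel merger, unconditioned shift, vowel merger)
If borrowed from Tamina 'rimefos' after the early changes, it would undergo only the recent ones:
  rule 4 (rhotacism): no change (rimefos)
  rule 5 (palatalisation): no change (rimefos)
  rule 6 (vowel merger): rimefos → remefos
  ⇒ as a loan: remefos
Ravasan 'remefos' matches the loan outcome 'remefos', not the inherited 'remehus' — it skipped the early Ravasan changes, so it was borrowed from Tamina.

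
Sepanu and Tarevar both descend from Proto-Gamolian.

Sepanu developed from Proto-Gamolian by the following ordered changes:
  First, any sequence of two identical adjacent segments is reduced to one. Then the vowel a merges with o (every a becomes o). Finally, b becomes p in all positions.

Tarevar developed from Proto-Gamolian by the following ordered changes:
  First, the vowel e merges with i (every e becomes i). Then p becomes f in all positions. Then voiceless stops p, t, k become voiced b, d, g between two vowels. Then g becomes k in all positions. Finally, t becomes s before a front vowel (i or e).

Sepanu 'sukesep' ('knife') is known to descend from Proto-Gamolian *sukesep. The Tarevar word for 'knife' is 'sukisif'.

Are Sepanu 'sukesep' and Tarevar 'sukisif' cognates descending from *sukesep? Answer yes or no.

yes

Derive the expected Tarevar reflex of *sukesep:
Tarevar: start from *sukesep.
  rule 1 (vowel merger): sukesep → sukisip
  rule 2 (unconditioned shift): sukisip → sukisif
  rule 3 (intervocalic voicing): sukisif → sugisif
  rule 4 (unconditioned shift): sugisif → sukisif
  rule 5: no change — sukisif
  ⇒ Tarevar sukisif
Tarevar 'sukisif' matches the regular reflex exactly, so the pair is cognate.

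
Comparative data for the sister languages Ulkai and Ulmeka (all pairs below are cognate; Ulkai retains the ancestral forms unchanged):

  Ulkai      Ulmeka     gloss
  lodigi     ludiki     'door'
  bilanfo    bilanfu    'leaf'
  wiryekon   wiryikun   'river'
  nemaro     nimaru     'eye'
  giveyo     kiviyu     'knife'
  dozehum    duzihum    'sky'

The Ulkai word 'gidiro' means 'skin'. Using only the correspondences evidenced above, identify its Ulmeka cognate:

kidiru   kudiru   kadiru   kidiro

giveyo ~ kiviyu — Ulkai g corresponds to Ulmeka k word-initially before a front vowel.
bilanfo ~ bilanfu, nemaro ~ nimaru — Ulkai o corresponds to Ulmeka u word-finally.
Applying these to Ulkai 'gidiro':
  gidiro → kidiro   (g→k word-initially before a front vowel)
  kidiro → kidiru   (o→u word-finally)
So the Ulmeka cognate is 'kidiru'.

kidiru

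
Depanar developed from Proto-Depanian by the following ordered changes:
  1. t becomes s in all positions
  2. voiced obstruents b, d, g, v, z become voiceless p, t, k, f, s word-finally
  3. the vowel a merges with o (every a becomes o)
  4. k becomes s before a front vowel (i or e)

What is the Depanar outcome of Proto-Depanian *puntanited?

punsoniset

Depanar: *puntanited > punsanised > punsaniset > punsoniset  (by unconditioned shift, final devoicing, vowel merger)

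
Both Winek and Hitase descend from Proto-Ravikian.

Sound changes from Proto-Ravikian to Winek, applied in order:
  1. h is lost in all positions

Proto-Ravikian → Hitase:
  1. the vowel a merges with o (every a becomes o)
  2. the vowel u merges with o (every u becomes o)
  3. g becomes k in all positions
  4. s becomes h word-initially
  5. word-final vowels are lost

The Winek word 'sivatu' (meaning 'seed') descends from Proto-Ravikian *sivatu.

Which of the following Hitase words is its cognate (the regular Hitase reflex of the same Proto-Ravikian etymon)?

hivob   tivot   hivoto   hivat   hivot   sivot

hivot

Hitase: *sivatu
  sivatu → sivotu   [vowel merger]
  sivotu → sivoto   [vowel merger]
  sivoto (rule 3 does not apply)
  sivoto → hivoto   [debuccalisation]
  hivoto → hivot   [apocope]
  giving Hitase hivot.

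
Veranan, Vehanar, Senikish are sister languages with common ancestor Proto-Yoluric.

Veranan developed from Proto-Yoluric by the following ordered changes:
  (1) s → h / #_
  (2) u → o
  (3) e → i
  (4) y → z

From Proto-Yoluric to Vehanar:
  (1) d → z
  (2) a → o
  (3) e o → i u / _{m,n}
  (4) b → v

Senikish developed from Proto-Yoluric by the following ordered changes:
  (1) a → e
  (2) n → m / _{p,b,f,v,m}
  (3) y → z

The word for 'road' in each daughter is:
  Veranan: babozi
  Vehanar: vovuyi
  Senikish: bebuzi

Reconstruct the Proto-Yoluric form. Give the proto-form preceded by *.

Position 1: Veranan has b, Vehanar has v, Senikish has b. Veranan preserves b here (none of its changes turn any other segment into b), so the proto-segment is *b.
Position 2: Veranan has a, Vehanar has o, Senikish has e. Veranan preserves a here (none of its changes turn any other segment into a), so the proto-segment is *a.
Position 4: Veranan has o, Vehanar has u, Senikish has u. Senikish preserves u here (none of its changes turn any other segment into u), so the proto-segment is *u.
Verify the candidate proto-form against each daughter:
Veranan: *babuyi > baboyi > babozi  (by vowel merger, unconditioned shift)
Vehanar: start from *babuyi.
  rule 1: no change — babuyi
  rule 2 (vowel merger): babuyi → bobuyi
  rule 3: no change — bobuyi
  rule 4 (unconditioned shift): bobuyi → vovuyi
  ⇒ Vehanar vovuyi
Senikish: *babuyi > bebuyi > bebuzi  (by vowel merger, unconditioned shift)
*babuyi is the unique common source.

*babuyi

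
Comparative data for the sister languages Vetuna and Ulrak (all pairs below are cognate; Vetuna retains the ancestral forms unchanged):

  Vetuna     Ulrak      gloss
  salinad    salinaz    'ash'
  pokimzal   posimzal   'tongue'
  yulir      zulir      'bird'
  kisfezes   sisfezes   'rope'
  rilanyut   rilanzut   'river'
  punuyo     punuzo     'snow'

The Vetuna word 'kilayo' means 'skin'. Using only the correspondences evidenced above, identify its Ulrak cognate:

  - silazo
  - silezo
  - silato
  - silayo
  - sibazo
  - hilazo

silazo

kisfezes ~ sisfezes — Vetuna k corresponds to Ulrak s word-initially before a front vowel.
punuyo ~ punuzo — Vetuna y corresponds to Ulrak z between vowels (before a back vowel).
Applying these to Vetuna 'kilayo':
  kilayo → silayo   (k→s word-initially before a front vowel)
  silayo → silazo   (y→z between vowels (before a back vowel))
So the Ulrak cognate is 'silazo'.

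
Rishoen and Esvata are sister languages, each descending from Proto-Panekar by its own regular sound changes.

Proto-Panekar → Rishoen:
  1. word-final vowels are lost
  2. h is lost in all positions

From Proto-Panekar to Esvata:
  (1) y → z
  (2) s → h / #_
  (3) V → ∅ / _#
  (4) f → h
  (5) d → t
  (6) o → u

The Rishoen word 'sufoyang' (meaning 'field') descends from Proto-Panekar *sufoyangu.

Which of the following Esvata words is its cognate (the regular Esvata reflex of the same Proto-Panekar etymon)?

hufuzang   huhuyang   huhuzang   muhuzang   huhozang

Esvata: *sufoyangu
  sufoyangu → sufozangu   [unconditioned shift]
  sufozangu → hufozangu   [debuccalisation]
  hufozangu → hufozang   [apocope]
  hufozang → huhozang   [unconditioned shift]
  huhozang (rule 5 does not apply)
  huhozang → huhuzang   [vowel merger]
  giving Esvata huhuzang.
Only 'huhuzang' matches the regular Esvata development of *sufoyangu.

huhuzang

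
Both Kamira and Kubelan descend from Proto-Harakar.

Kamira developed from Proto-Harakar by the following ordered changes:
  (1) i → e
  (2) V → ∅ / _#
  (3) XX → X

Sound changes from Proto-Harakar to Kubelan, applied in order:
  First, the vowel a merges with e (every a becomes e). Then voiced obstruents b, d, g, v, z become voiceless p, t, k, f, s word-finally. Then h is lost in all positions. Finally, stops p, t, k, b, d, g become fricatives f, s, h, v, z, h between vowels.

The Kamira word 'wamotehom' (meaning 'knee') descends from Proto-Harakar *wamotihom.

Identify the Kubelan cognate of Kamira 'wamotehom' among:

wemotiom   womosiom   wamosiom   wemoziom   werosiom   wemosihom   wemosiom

Kubelan: start from *wamotihom.
  rule 1 (vowel merger): wamotihom → wemotihom
  rule 2: no change — wemotihom
  rule 3 (h-loss): wemotihom → wemotiom
  rule 4 (intervocalic lenition): wemotiom → wemosiom
  ⇒ Kubelan wemosiom
Only 'wemosiom' matches the regular Kubelan development of *wamotihom.

wemosiom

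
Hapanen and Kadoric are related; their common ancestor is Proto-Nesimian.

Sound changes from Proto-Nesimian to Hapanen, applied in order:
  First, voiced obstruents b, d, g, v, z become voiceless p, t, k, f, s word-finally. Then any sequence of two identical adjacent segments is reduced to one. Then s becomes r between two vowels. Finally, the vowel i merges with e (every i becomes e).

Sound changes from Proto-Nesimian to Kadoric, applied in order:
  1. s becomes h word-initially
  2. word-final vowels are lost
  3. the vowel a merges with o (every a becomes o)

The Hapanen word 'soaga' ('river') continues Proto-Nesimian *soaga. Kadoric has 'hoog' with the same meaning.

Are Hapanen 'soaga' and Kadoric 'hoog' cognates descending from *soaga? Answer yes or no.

yes

Derive the expected Kadoric reflex of *soaga:
Kadoric: *soaga
  soaga → hoaga   [debuccalisation]
  hoaga → hoag   [apocope]
  hoag → hoog   [vowel merger]
  giving Kadoric hoog.
Kadoric 'hoog' matches the regular reflex exactly, so the pair is cognate.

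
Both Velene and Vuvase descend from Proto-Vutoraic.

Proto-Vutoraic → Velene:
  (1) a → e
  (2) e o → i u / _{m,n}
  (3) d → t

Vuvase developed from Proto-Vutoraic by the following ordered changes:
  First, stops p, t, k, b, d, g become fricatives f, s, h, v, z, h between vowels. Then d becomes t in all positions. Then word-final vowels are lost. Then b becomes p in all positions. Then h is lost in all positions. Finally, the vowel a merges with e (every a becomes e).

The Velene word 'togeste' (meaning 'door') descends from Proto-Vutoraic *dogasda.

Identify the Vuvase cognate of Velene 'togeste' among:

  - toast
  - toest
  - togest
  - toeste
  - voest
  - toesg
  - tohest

toest

Vuvase: *dogasda
  dogasda → dohasda   [intervocalic lenition]
  dohasda → tohasta   [unconditioned shift]
  tohasta → tohast   [apocope]
  tohast (rule 4 does not apply)
  tohast → toast   [h-loss]
  toast → toest   [vowel merger]
  giving Vuvase toest.
The other candidates each miss or misapply at least one Vuvase change.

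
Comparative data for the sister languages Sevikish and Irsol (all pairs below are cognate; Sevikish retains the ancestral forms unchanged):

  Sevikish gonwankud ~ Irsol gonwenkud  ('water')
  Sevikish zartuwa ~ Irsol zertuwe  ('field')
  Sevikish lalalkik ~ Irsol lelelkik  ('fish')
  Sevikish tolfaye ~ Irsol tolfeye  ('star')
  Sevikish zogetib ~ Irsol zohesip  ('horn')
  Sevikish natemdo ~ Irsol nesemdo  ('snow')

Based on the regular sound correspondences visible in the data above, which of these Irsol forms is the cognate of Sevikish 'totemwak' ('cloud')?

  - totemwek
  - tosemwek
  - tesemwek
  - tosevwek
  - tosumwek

tosemwek

natemdo ~ nesemdo — Sevikish t corresponds to Irsol s between vowels (before a front vowel).
lalalkik ~ lelelkik, tolfaye ~ tolfeye — Sevikish a corresponds to Irsol e after a consonant, before a consonant other than r, m, n, p, b, f, v.
Applying these to Sevikish 'totemwak':
  totemwak → tosemwak   (t→s between vowels (before a front vowel))
  tosemwak → tosemwek   (a→e after a consonant, before a consonant other than r, m, n, p, b, f, v)
So the Irsol cognate is 'tosemwek'.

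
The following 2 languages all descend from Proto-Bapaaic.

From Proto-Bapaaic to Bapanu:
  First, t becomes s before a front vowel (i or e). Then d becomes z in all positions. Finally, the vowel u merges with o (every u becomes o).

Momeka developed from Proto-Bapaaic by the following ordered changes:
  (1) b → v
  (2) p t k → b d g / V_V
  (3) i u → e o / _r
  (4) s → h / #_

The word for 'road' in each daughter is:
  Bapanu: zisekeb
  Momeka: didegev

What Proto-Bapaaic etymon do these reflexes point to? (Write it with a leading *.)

*ditekeb

Position 3: Bapanu has s, Momeka has d. Taking the neighbouring segments as reconstructed: Bapanu s could go back to *t or *s; Momeka d could go back to *t or *d — the one source consistent with every daughter is *t.
Position 5: Bapanu has k, Momeka has g. Bapanu preserves k here (none of its changes turn any other segment into k), so the proto-segment is *k.
Position 1: Bapanu has z, Momeka has d. Taking the neighbouring segments as reconstructed: Bapanu z could go back to *d or *z; Momeka d can only go back to *d — the one source consistent with every daughter is *d.
Verify the candidate proto-form against each daughter:
Bapanu: start from *ditekeb.
  rule 1 (palatalisation): ditekeb → disekeb
  rule 2 (unconditioned shift): disekeb → zisekeb
  rule 3: no change — zisekeb
  ⇒ Bapanu zisekeb
Momeka: *ditekeb > ditekev > didegev  (by unconditioned shift, intervocalic voicing)
*ditekeb is the unique common source.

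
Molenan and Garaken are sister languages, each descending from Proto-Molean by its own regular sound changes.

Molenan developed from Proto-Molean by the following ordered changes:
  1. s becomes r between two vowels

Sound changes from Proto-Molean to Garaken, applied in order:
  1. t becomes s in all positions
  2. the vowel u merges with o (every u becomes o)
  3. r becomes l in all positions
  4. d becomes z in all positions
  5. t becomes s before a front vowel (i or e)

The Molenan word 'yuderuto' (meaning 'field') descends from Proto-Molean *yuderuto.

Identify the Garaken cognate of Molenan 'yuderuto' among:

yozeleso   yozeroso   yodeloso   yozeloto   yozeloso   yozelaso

Garaken: *yuderuto > yuderuso > yoderoso > yodeloso > yozeloso  (by unconditioned shift, vowel merger, unconditioned shift, unconditioned shift)
Among the options, 'yozeloso' alone shows every Garaken change applied in order.

yozeloso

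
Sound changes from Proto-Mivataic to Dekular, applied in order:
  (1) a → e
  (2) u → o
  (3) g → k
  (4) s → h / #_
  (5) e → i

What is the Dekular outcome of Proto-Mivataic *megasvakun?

mikisvikon

Dekular: *megasvakun
  megasvakun → megesvekun   [vowel merger]
  megesvekun → megesvekon   [vowel merger]
  megesvekon → mekesvekon   [unconditioned shift]
  mekesvekon (rule 4 does not apply)
  mekesvekon → mikisvikon   [vowel merger]
  giving Dekular mikisvikon.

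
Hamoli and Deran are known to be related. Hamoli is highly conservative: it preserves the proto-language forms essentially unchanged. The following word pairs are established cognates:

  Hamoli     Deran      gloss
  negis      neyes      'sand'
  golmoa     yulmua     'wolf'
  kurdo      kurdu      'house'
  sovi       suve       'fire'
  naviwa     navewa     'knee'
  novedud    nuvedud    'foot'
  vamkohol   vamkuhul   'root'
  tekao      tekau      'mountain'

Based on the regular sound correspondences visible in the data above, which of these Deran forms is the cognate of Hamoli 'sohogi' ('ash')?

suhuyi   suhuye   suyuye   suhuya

golmoa ~ yulmua, vamkohol ~ vamkuhul — Hamoli o corresponds to Deran u after a consonant, before a consonant other than r, m, n, p, b, f, v.
negis ~ neyes — Hamoli g corresponds to Deran y between vowels (before a front vowel).
sovi ~ suve — Hamoli i corresponds to Deran e word-finally.
Applying these to Hamoli 'sohogi':
  sohogi → suhogi   (o→u after a consonant, before a consonant other than r, m, n, p, b, f, v)
  suhogi → suhugi   (o→u after a consonant, before a consonant other than r, m, n, p, b, f, v)
  suhugi → suhuyi   (g→y between vowels (before a front vowel))
  suhuyi → suhuye   (i→e word-finally)
So the Deran cognate is 'suhuye'.

suhuye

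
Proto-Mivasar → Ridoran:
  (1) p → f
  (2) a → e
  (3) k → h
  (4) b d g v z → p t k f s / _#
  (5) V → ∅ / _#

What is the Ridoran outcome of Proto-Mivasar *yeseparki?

yeseferh

Ridoran: *yeseparki
  yeseparki → yesefarki   [unconditioned shift]
  yesefarki → yeseferki   [vowel merger]
  yeseferki → yeseferhi   [unconditioned shift]
  yeseferhi (rule 4 does not apply)
  yeseferhi → yeseferh   [apocope]
  giving Ridoran yeseferh.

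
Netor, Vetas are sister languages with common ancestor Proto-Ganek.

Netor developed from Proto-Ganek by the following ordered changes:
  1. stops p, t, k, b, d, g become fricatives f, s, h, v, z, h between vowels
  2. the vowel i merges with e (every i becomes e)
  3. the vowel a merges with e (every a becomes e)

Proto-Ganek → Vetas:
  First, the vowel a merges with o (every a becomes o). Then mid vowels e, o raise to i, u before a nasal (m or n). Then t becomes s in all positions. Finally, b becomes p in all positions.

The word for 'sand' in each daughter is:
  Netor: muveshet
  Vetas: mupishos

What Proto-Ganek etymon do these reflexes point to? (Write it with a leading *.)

*mubishat

Position 3: Netor has v, Vetas has p. Taking the neighbouring segments as reconstructed: Netor v could go back to *b or *v; Vetas p could go back to *p or *b — the one source consistent with every daughter is *b.
Position 4: Netor has e, Vetas has i. Taking the neighbouring segments as reconstructed: Netor e could go back to *a or *e or *i; Vetas i can only go back to *i — the one source consistent with every daughter is *i.
This points to *mubishat. Verify forward in each daughter:
Netor: *mubishat > muvishat > muveshat > muveshet  (by intervocalic lenition, vowel merger, vowel merger)
Vetas: *mubishat > mubishot > mubishos > mupishos  (by vowel merger, unconditioned shift, unconditioned shift)
No other proto-form is consistent with every reflex, so the reconstruction is *mubishat.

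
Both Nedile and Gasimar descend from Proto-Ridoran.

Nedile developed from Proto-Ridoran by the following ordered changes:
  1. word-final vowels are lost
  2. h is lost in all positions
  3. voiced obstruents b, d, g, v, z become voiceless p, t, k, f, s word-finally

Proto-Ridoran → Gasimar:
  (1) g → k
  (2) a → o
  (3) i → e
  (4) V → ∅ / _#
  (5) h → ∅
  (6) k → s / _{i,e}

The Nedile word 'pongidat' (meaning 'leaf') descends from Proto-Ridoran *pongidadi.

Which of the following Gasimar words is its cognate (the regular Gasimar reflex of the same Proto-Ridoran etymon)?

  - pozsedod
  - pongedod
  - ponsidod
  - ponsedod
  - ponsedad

Gasimar: start from *pongidadi.
  rule 1 (unconditioned shift): pongidadi → ponkidadi
  rule 2 (vowel merger): ponkidadi → ponkidodi
  rule 3 (vowel merger): ponkidodi → ponkedode
  rule 4 (apocope): ponkedode → ponkedod
  rule 5: no change — ponkedod
  rule 6 (palatalisation): ponkedod → ponsedod
  ⇒ Gasimar ponsedod

ponsedod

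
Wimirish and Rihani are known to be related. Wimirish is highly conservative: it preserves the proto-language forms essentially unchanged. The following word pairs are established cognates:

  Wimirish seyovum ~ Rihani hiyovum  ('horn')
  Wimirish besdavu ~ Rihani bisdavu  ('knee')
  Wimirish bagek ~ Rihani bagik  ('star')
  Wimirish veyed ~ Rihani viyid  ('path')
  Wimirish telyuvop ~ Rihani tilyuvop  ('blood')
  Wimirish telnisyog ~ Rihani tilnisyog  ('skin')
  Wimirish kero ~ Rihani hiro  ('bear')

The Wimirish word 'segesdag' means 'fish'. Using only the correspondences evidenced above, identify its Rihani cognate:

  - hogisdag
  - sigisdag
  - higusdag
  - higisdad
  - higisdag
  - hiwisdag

higisdag

seyovum ~ hiyovum — Wimirish s corresponds to Rihani h word-initially before a front vowel.
seyovum ~ hiyovum, besdavu ~ bisdavu — Wimirish e corresponds to Rihani i after a consonant, before a consonant other than r, m, n, p, b, f, v.
Applying these to Wimirish 'segesdag':
  segesdag → hegesdag   (s→h word-initially before a front vowel)
  hegesdag → higesdag   (e→i after a consonant, before a consonant other than r, m, n, p, b, f, v)
  higesdag → higisdag   (e→i after a consonant, before a consonant other than r, m, n, p, b, f, v)
So the Rihani cognate is 'higisdag'.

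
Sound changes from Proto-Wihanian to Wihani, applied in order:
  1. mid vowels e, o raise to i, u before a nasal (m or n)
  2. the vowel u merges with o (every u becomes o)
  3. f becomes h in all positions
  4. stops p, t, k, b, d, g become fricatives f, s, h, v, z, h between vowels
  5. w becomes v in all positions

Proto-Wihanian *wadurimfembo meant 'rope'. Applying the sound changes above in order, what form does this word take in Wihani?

Wihani: *wadurimfembo > wadurimfimbo > wadorimfimbo > wadorimhimbo > wazorimhimbo > vazorimhimbo  (by pre-nasal raising, vowel merger, unconditioned shift, intervocalic lenition, unconditioned shift)

vazorimhimbo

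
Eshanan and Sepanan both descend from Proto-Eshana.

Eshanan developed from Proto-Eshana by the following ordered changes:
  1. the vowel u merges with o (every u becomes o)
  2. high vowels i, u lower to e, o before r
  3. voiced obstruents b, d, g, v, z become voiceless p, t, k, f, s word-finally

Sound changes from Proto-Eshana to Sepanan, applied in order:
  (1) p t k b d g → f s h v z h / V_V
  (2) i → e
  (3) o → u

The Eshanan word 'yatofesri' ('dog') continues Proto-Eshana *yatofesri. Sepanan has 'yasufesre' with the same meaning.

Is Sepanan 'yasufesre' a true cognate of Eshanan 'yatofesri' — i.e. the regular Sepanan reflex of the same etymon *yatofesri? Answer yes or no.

Derive the expected Sepanan reflex of *yatofesri:
Sepanan: start from *yatofesri.
  rule 1 (intervocalic lenition): yatofesri → yasofesri
  rule 2 (vowel merger): yasofesri → yasofesre
  rule 3 (vowel merger): yasofesre → yasufesre
  ⇒ Sepanan yasufesre
Sepanan 'yasufesre' matches the regular reflex exactly, so the pair is cognate.

yes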